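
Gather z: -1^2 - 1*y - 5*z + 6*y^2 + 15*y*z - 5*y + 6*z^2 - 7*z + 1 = 6*y^2 - 6*y + 6*z^2 + z*(15*y - 12)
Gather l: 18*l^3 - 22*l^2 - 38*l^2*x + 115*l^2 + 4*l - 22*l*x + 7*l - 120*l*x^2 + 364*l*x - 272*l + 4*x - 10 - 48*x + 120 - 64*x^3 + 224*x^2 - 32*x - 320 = 18*l^3 + l^2*(93 - 38*x) + l*(-120*x^2 + 342*x - 261) - 64*x^3 + 224*x^2 - 76*x - 210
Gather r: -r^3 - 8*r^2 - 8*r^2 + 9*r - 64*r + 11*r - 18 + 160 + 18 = -r^3 - 16*r^2 - 44*r + 160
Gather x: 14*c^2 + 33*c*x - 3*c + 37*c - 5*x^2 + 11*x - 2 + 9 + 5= 14*c^2 + 34*c - 5*x^2 + x*(33*c + 11) + 12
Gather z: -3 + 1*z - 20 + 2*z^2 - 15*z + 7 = 2*z^2 - 14*z - 16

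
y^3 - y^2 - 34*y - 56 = (y - 7)*(y + 2)*(y + 4)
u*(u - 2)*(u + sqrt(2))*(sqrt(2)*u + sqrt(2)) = sqrt(2)*u^4 - sqrt(2)*u^3 + 2*u^3 - 2*sqrt(2)*u^2 - 2*u^2 - 4*u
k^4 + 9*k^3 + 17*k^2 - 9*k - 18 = (k - 1)*(k + 1)*(k + 3)*(k + 6)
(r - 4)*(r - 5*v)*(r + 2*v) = r^3 - 3*r^2*v - 4*r^2 - 10*r*v^2 + 12*r*v + 40*v^2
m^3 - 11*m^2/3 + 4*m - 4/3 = (m - 2)*(m - 1)*(m - 2/3)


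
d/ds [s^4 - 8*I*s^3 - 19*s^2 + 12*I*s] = 4*s^3 - 24*I*s^2 - 38*s + 12*I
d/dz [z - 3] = 1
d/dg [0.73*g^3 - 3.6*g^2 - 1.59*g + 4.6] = 2.19*g^2 - 7.2*g - 1.59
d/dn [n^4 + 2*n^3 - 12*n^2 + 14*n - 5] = 4*n^3 + 6*n^2 - 24*n + 14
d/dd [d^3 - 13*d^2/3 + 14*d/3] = 3*d^2 - 26*d/3 + 14/3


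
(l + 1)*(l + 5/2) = l^2 + 7*l/2 + 5/2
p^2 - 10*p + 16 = (p - 8)*(p - 2)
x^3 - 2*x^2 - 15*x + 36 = (x - 3)^2*(x + 4)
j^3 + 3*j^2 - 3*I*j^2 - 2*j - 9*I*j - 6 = (j + 3)*(j - 2*I)*(j - I)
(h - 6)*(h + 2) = h^2 - 4*h - 12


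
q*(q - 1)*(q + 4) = q^3 + 3*q^2 - 4*q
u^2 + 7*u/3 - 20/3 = (u - 5/3)*(u + 4)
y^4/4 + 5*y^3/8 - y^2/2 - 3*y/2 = y*(y/2 + 1)^2*(y - 3/2)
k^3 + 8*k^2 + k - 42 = (k - 2)*(k + 3)*(k + 7)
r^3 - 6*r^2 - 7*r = r*(r - 7)*(r + 1)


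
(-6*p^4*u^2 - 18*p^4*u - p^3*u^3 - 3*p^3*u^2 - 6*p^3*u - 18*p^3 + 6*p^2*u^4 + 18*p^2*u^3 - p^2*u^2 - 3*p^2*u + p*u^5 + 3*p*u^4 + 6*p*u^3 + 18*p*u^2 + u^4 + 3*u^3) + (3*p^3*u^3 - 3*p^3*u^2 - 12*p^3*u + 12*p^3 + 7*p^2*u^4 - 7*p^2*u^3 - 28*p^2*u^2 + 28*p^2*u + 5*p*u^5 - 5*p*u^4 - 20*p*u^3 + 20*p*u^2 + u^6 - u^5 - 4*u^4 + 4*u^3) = -6*p^4*u^2 - 18*p^4*u + 2*p^3*u^3 - 6*p^3*u^2 - 18*p^3*u - 6*p^3 + 13*p^2*u^4 + 11*p^2*u^3 - 29*p^2*u^2 + 25*p^2*u + 6*p*u^5 - 2*p*u^4 - 14*p*u^3 + 38*p*u^2 + u^6 - u^5 - 3*u^4 + 7*u^3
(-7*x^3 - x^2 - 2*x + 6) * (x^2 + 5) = -7*x^5 - x^4 - 37*x^3 + x^2 - 10*x + 30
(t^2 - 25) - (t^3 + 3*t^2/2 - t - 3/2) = -t^3 - t^2/2 + t - 47/2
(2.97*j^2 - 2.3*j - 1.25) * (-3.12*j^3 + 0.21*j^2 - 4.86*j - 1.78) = -9.2664*j^5 + 7.7997*j^4 - 11.0172*j^3 + 5.6289*j^2 + 10.169*j + 2.225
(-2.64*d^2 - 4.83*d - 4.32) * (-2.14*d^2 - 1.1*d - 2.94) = 5.6496*d^4 + 13.2402*d^3 + 22.3194*d^2 + 18.9522*d + 12.7008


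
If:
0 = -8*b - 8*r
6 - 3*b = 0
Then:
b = 2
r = -2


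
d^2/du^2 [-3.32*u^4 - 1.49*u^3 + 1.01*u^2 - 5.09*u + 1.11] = -39.84*u^2 - 8.94*u + 2.02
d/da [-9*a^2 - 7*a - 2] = -18*a - 7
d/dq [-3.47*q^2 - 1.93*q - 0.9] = -6.94*q - 1.93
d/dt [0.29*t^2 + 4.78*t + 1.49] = 0.58*t + 4.78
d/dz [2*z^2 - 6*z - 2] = 4*z - 6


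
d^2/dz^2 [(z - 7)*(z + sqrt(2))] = 2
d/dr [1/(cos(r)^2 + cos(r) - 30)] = (2*cos(r) + 1)*sin(r)/(cos(r)^2 + cos(r) - 30)^2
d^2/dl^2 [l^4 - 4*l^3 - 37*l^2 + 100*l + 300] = 12*l^2 - 24*l - 74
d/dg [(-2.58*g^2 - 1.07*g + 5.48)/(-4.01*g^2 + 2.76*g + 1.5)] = (-11.4115*g^2 + 36.2096*g - 16.7298)/(16.0801*g^4 - 22.1352*g^3 - 4.4124*g^2 + 8.28*g + 2.25)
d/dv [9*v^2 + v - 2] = 18*v + 1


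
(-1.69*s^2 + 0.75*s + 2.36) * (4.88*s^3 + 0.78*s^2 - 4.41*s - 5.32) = -8.2472*s^5 + 2.3418*s^4 + 19.5547*s^3 + 7.5241*s^2 - 14.3976*s - 12.5552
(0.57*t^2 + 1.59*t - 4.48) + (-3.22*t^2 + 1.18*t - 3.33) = -2.65*t^2 + 2.77*t - 7.81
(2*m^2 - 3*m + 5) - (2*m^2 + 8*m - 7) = 12 - 11*m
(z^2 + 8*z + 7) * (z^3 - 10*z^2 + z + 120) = z^5 - 2*z^4 - 72*z^3 + 58*z^2 + 967*z + 840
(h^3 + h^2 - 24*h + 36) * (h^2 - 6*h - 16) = h^5 - 5*h^4 - 46*h^3 + 164*h^2 + 168*h - 576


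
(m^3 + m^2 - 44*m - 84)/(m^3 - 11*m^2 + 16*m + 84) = (m + 6)/(m - 6)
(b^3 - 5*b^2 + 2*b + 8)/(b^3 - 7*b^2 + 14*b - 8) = (b + 1)/(b - 1)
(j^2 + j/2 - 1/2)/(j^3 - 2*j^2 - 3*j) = (j - 1/2)/(j*(j - 3))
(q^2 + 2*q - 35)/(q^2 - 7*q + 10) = (q + 7)/(q - 2)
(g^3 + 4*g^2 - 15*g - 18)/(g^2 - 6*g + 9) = (g^2 + 7*g + 6)/(g - 3)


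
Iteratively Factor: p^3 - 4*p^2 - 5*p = (p)*(p^2 - 4*p - 5) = p*(p + 1)*(p - 5)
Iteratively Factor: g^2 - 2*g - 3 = (g + 1)*(g - 3)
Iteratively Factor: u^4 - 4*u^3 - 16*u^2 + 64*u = (u - 4)*(u^3 - 16*u) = (u - 4)*(u + 4)*(u^2 - 4*u) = u*(u - 4)*(u + 4)*(u - 4)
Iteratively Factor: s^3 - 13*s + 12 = (s - 3)*(s^2 + 3*s - 4) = (s - 3)*(s + 4)*(s - 1)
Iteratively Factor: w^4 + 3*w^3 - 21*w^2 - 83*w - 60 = (w + 1)*(w^3 + 2*w^2 - 23*w - 60) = (w + 1)*(w + 4)*(w^2 - 2*w - 15) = (w + 1)*(w + 3)*(w + 4)*(w - 5)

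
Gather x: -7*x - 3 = -7*x - 3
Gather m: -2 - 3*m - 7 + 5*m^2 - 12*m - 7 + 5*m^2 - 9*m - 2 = 10*m^2 - 24*m - 18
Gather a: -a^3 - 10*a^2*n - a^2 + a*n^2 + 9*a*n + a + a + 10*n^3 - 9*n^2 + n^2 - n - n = -a^3 + a^2*(-10*n - 1) + a*(n^2 + 9*n + 2) + 10*n^3 - 8*n^2 - 2*n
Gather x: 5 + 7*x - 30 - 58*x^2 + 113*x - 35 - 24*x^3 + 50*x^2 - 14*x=-24*x^3 - 8*x^2 + 106*x - 60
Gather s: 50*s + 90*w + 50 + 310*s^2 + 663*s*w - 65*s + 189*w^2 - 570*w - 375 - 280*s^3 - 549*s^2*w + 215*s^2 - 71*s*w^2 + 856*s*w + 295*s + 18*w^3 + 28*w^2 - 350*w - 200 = -280*s^3 + s^2*(525 - 549*w) + s*(-71*w^2 + 1519*w + 280) + 18*w^3 + 217*w^2 - 830*w - 525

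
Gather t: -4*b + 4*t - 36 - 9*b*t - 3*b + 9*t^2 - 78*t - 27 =-7*b + 9*t^2 + t*(-9*b - 74) - 63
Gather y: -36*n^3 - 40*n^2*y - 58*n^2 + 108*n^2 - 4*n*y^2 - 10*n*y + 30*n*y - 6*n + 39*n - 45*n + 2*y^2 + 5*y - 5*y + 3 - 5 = -36*n^3 + 50*n^2 - 12*n + y^2*(2 - 4*n) + y*(-40*n^2 + 20*n) - 2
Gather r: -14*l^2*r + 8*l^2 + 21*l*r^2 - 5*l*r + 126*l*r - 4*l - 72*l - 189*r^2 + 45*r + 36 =8*l^2 - 76*l + r^2*(21*l - 189) + r*(-14*l^2 + 121*l + 45) + 36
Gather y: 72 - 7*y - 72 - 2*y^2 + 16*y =-2*y^2 + 9*y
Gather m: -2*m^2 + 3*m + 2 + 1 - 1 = -2*m^2 + 3*m + 2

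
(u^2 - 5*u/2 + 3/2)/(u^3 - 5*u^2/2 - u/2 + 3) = (u - 1)/(u^2 - u - 2)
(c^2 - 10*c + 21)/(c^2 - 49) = (c - 3)/(c + 7)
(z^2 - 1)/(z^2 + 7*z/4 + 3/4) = 4*(z - 1)/(4*z + 3)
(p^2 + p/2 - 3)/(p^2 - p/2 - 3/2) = (p + 2)/(p + 1)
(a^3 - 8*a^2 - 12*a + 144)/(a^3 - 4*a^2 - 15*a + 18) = (a^2 - 2*a - 24)/(a^2 + 2*a - 3)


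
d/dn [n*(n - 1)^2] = (n - 1)*(3*n - 1)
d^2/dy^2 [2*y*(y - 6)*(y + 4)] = 12*y - 8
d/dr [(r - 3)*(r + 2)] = 2*r - 1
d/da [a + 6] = 1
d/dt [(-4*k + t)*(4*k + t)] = 2*t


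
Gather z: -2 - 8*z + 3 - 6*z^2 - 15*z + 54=-6*z^2 - 23*z + 55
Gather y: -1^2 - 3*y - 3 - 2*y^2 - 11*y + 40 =-2*y^2 - 14*y + 36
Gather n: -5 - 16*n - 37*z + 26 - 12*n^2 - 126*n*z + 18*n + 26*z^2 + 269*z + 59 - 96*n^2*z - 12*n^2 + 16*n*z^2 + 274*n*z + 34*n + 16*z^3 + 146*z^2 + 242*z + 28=n^2*(-96*z - 24) + n*(16*z^2 + 148*z + 36) + 16*z^3 + 172*z^2 + 474*z + 108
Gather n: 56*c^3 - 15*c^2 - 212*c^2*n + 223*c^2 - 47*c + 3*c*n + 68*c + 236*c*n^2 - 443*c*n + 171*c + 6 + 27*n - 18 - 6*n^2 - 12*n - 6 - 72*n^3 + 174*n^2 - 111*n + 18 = 56*c^3 + 208*c^2 + 192*c - 72*n^3 + n^2*(236*c + 168) + n*(-212*c^2 - 440*c - 96)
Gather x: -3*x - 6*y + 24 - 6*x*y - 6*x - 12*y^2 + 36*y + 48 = x*(-6*y - 9) - 12*y^2 + 30*y + 72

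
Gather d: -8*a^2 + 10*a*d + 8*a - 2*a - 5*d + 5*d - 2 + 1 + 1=-8*a^2 + 10*a*d + 6*a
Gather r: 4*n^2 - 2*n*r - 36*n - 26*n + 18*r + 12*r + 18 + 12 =4*n^2 - 62*n + r*(30 - 2*n) + 30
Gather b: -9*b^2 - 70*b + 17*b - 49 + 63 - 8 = -9*b^2 - 53*b + 6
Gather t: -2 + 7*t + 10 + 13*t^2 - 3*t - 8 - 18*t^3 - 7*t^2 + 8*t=-18*t^3 + 6*t^2 + 12*t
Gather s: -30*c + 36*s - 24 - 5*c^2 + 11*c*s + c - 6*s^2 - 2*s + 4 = -5*c^2 - 29*c - 6*s^2 + s*(11*c + 34) - 20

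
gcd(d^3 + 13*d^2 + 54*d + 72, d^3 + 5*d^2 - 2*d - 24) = d^2 + 7*d + 12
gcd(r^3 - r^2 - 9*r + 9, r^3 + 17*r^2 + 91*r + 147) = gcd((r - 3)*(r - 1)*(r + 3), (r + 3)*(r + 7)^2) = r + 3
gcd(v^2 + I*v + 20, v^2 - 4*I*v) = v - 4*I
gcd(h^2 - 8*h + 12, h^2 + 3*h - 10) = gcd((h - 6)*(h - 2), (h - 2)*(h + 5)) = h - 2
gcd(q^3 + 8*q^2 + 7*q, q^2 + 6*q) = q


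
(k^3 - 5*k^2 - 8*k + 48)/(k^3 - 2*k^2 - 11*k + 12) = (k - 4)/(k - 1)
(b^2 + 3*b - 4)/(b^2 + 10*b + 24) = (b - 1)/(b + 6)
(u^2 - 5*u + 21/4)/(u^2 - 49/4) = (2*u - 3)/(2*u + 7)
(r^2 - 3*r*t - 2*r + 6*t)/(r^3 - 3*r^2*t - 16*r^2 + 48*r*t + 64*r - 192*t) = (r - 2)/(r^2 - 16*r + 64)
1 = 1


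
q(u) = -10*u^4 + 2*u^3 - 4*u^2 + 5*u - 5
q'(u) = -40*u^3 + 6*u^2 - 8*u + 5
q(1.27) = -27.02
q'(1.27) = -77.42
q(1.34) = -32.91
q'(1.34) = -91.19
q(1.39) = -37.74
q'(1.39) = -101.95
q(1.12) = -17.34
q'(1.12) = -52.63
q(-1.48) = -75.62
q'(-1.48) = 159.65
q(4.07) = -2660.03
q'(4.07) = -2624.94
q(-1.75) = -130.51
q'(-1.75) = 251.75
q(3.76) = -1935.15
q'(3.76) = -2066.55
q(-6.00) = -13571.00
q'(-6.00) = 8909.00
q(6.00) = -12647.00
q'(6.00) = -8467.00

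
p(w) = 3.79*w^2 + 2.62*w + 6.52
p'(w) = 7.58*w + 2.62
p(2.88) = 45.50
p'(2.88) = 24.45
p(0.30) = 7.65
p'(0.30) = 4.89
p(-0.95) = 7.45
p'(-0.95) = -4.58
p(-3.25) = 38.04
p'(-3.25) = -22.02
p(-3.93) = 54.76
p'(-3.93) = -27.17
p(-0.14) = 6.23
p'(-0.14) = 1.56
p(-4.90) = 84.68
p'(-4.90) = -34.52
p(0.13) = 6.92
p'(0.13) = 3.61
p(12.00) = 583.72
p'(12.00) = 93.58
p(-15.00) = 819.97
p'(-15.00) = -111.08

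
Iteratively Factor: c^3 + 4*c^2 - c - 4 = (c + 4)*(c^2 - 1) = (c + 1)*(c + 4)*(c - 1)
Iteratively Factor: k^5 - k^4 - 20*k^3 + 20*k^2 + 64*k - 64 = (k - 4)*(k^4 + 3*k^3 - 8*k^2 - 12*k + 16) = (k - 4)*(k - 1)*(k^3 + 4*k^2 - 4*k - 16) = (k - 4)*(k - 2)*(k - 1)*(k^2 + 6*k + 8) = (k - 4)*(k - 2)*(k - 1)*(k + 4)*(k + 2)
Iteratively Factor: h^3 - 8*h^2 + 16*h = (h)*(h^2 - 8*h + 16) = h*(h - 4)*(h - 4)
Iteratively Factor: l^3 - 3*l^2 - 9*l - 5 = (l + 1)*(l^2 - 4*l - 5) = (l + 1)^2*(l - 5)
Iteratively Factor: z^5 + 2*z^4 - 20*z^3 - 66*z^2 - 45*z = (z - 5)*(z^4 + 7*z^3 + 15*z^2 + 9*z) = (z - 5)*(z + 3)*(z^3 + 4*z^2 + 3*z) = (z - 5)*(z + 1)*(z + 3)*(z^2 + 3*z) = (z - 5)*(z + 1)*(z + 3)^2*(z)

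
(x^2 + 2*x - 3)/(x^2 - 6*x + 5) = (x + 3)/(x - 5)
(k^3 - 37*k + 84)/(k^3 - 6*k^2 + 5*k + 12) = (k + 7)/(k + 1)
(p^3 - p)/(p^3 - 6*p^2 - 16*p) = (1 - p^2)/(-p^2 + 6*p + 16)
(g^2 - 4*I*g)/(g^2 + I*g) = (g - 4*I)/(g + I)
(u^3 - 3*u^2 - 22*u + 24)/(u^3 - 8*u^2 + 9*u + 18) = (u^2 + 3*u - 4)/(u^2 - 2*u - 3)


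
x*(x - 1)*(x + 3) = x^3 + 2*x^2 - 3*x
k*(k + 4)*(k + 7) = k^3 + 11*k^2 + 28*k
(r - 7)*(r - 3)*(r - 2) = r^3 - 12*r^2 + 41*r - 42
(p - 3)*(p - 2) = p^2 - 5*p + 6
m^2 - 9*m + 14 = (m - 7)*(m - 2)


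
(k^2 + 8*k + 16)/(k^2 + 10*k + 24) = (k + 4)/(k + 6)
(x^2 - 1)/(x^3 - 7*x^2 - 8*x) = (x - 1)/(x*(x - 8))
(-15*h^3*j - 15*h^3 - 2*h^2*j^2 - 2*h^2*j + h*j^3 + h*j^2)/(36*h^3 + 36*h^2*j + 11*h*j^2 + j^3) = h*(-5*h*j - 5*h + j^2 + j)/(12*h^2 + 8*h*j + j^2)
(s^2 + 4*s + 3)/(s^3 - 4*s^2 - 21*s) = (s + 1)/(s*(s - 7))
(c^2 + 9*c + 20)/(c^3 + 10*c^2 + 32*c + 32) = (c + 5)/(c^2 + 6*c + 8)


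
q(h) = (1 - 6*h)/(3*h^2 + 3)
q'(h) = -6*h*(1 - 6*h)/(3*h^2 + 3)^2 - 6/(3*h^2 + 3)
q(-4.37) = 0.45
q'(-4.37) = 0.10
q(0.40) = -0.40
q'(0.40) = -1.45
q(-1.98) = 0.87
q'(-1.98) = 0.30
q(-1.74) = 0.95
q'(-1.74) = 0.32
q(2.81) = -0.59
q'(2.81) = 0.15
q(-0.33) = 0.90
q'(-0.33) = -1.27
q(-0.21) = 0.72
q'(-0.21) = -1.63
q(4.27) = -0.43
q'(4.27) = 0.09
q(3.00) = -0.57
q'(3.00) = 0.14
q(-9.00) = 0.22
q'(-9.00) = 0.02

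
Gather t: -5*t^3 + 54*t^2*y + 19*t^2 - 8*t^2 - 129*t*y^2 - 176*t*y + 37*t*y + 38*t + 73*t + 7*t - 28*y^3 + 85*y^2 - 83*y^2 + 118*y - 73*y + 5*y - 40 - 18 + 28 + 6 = -5*t^3 + t^2*(54*y + 11) + t*(-129*y^2 - 139*y + 118) - 28*y^3 + 2*y^2 + 50*y - 24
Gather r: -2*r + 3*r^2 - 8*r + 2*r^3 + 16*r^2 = 2*r^3 + 19*r^2 - 10*r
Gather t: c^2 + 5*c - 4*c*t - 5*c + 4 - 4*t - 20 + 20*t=c^2 + t*(16 - 4*c) - 16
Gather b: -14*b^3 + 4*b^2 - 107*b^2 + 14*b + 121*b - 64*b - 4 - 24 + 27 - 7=-14*b^3 - 103*b^2 + 71*b - 8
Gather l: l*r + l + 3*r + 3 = l*(r + 1) + 3*r + 3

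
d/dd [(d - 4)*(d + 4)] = 2*d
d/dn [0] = 0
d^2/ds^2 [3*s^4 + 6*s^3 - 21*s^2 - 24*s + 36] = 36*s^2 + 36*s - 42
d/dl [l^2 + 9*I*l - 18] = 2*l + 9*I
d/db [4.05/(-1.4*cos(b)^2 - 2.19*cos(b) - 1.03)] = -(11.34*cos(b) + 8.8695)*sin(b)/(1.4*cos(b)^2 + 2.19*cos(b) + 1.03)^2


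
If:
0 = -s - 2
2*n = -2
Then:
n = -1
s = -2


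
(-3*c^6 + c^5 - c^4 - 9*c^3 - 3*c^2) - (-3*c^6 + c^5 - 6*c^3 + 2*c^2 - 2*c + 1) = -c^4 - 3*c^3 - 5*c^2 + 2*c - 1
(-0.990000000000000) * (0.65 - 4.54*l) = 4.4946*l - 0.6435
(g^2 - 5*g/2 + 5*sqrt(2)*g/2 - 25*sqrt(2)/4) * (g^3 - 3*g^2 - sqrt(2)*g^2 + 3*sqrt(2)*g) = g^5 - 11*g^4/2 + 3*sqrt(2)*g^4/2 - 33*sqrt(2)*g^3/4 + 5*g^3/2 + 45*sqrt(2)*g^2/4 + 55*g^2/2 - 75*g/2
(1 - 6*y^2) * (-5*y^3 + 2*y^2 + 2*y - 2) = 30*y^5 - 12*y^4 - 17*y^3 + 14*y^2 + 2*y - 2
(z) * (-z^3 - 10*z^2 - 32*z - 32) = -z^4 - 10*z^3 - 32*z^2 - 32*z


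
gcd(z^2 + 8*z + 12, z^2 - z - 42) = z + 6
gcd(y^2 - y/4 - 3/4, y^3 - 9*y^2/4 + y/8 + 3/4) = 1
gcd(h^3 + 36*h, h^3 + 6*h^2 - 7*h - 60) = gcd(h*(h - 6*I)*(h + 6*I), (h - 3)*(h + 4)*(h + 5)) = 1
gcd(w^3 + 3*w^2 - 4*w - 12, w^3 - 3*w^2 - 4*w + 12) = w^2 - 4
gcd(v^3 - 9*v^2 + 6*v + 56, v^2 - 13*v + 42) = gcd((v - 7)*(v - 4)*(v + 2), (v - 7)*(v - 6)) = v - 7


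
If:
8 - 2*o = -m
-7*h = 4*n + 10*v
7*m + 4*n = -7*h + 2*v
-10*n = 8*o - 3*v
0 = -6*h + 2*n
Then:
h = -2240/1587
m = 2432/529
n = -2240/529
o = 3332/529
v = 4256/1587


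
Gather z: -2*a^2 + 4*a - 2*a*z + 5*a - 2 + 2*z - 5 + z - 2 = -2*a^2 + 9*a + z*(3 - 2*a) - 9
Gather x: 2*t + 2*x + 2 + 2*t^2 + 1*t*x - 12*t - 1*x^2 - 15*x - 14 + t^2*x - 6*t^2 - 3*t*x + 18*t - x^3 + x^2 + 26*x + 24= -4*t^2 + 8*t - x^3 + x*(t^2 - 2*t + 13) + 12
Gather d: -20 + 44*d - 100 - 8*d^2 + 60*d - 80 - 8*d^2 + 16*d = -16*d^2 + 120*d - 200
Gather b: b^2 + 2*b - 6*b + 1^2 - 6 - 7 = b^2 - 4*b - 12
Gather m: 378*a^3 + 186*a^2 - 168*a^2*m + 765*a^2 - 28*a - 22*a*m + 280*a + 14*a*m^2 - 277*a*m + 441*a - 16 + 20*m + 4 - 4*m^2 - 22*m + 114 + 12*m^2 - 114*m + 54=378*a^3 + 951*a^2 + 693*a + m^2*(14*a + 8) + m*(-168*a^2 - 299*a - 116) + 156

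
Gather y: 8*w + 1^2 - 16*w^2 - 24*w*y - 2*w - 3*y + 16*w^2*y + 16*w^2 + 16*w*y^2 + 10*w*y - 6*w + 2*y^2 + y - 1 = y^2*(16*w + 2) + y*(16*w^2 - 14*w - 2)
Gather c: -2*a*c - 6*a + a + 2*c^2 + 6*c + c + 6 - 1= -5*a + 2*c^2 + c*(7 - 2*a) + 5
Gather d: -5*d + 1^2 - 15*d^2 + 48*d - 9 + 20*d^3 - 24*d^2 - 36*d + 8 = 20*d^3 - 39*d^2 + 7*d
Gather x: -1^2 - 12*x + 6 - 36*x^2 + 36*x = -36*x^2 + 24*x + 5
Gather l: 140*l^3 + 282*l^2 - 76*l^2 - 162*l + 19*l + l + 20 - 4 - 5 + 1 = 140*l^3 + 206*l^2 - 142*l + 12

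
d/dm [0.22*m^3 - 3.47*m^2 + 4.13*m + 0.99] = 0.66*m^2 - 6.94*m + 4.13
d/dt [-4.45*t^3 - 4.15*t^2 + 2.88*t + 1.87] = -13.35*t^2 - 8.3*t + 2.88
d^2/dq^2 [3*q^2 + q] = 6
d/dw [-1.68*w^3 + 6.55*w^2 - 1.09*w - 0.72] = -5.04*w^2 + 13.1*w - 1.09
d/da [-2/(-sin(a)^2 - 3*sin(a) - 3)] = -2*(2*sin(a) + 3)*cos(a)/(sin(a)^2 + 3*sin(a) + 3)^2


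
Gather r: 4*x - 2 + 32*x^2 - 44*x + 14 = 32*x^2 - 40*x + 12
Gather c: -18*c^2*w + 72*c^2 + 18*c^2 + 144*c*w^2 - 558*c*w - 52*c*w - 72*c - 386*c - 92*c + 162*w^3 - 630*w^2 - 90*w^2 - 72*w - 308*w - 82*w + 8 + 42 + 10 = c^2*(90 - 18*w) + c*(144*w^2 - 610*w - 550) + 162*w^3 - 720*w^2 - 462*w + 60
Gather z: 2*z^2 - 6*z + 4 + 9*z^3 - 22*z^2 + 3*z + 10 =9*z^3 - 20*z^2 - 3*z + 14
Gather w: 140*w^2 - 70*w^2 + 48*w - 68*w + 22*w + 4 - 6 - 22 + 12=70*w^2 + 2*w - 12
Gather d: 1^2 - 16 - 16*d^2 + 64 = 49 - 16*d^2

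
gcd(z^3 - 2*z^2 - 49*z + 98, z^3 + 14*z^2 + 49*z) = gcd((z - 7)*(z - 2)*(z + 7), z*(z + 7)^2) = z + 7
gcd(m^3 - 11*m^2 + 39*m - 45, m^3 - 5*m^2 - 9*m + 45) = m^2 - 8*m + 15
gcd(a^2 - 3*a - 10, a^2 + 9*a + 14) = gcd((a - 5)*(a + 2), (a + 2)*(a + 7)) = a + 2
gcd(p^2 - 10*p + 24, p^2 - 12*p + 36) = p - 6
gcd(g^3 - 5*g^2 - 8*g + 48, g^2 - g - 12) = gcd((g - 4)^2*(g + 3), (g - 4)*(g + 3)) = g^2 - g - 12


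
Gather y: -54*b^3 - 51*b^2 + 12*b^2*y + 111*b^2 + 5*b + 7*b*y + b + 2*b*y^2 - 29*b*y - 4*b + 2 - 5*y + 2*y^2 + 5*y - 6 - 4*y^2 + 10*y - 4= -54*b^3 + 60*b^2 + 2*b + y^2*(2*b - 2) + y*(12*b^2 - 22*b + 10) - 8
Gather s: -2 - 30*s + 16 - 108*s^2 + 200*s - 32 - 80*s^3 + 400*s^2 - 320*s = -80*s^3 + 292*s^2 - 150*s - 18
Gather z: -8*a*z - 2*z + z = z*(-8*a - 1)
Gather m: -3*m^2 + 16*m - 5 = -3*m^2 + 16*m - 5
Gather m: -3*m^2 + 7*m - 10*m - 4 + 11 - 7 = -3*m^2 - 3*m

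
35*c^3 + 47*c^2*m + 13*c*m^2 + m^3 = (c + m)*(5*c + m)*(7*c + m)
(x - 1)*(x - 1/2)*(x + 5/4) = x^3 - x^2/4 - 11*x/8 + 5/8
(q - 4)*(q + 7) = q^2 + 3*q - 28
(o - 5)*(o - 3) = o^2 - 8*o + 15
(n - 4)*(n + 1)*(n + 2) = n^3 - n^2 - 10*n - 8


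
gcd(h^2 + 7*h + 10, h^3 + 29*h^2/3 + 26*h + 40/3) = h + 5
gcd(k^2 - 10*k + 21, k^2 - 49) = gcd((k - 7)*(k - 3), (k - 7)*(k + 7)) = k - 7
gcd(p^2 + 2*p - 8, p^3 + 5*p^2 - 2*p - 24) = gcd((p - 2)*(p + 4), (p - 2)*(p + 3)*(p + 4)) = p^2 + 2*p - 8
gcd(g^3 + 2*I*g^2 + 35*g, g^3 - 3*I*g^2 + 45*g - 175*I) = g^2 + 2*I*g + 35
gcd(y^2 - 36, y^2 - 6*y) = y - 6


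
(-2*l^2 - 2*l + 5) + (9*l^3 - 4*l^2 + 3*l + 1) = 9*l^3 - 6*l^2 + l + 6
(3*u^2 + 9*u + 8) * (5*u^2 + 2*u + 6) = 15*u^4 + 51*u^3 + 76*u^2 + 70*u + 48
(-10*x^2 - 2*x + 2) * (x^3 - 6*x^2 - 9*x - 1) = -10*x^5 + 58*x^4 + 104*x^3 + 16*x^2 - 16*x - 2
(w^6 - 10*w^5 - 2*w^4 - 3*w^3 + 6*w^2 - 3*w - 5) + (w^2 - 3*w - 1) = w^6 - 10*w^5 - 2*w^4 - 3*w^3 + 7*w^2 - 6*w - 6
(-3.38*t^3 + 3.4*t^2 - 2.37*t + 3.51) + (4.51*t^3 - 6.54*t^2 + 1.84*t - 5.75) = 1.13*t^3 - 3.14*t^2 - 0.53*t - 2.24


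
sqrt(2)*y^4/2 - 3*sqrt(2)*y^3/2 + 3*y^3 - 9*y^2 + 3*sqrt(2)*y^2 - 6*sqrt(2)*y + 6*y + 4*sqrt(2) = (y - 2)*(y - 1)*(y + 2*sqrt(2))*(sqrt(2)*y/2 + 1)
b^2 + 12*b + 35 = (b + 5)*(b + 7)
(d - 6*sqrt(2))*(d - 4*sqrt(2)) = d^2 - 10*sqrt(2)*d + 48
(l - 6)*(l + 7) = l^2 + l - 42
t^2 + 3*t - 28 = (t - 4)*(t + 7)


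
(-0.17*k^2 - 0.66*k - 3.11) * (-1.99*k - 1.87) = 0.3383*k^3 + 1.6313*k^2 + 7.4231*k + 5.8157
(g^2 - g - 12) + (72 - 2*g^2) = -g^2 - g + 60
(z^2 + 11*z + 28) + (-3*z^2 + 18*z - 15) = -2*z^2 + 29*z + 13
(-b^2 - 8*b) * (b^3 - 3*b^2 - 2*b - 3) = -b^5 - 5*b^4 + 26*b^3 + 19*b^2 + 24*b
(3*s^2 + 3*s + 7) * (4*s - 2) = 12*s^3 + 6*s^2 + 22*s - 14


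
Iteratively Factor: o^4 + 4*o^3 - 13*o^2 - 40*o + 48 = (o - 1)*(o^3 + 5*o^2 - 8*o - 48) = (o - 3)*(o - 1)*(o^2 + 8*o + 16) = (o - 3)*(o - 1)*(o + 4)*(o + 4)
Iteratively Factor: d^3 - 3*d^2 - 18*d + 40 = (d + 4)*(d^2 - 7*d + 10) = (d - 2)*(d + 4)*(d - 5)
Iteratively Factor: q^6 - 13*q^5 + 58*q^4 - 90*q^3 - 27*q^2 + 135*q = (q - 3)*(q^5 - 10*q^4 + 28*q^3 - 6*q^2 - 45*q) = (q - 3)*(q + 1)*(q^4 - 11*q^3 + 39*q^2 - 45*q) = q*(q - 3)*(q + 1)*(q^3 - 11*q^2 + 39*q - 45) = q*(q - 3)^2*(q + 1)*(q^2 - 8*q + 15) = q*(q - 3)^3*(q + 1)*(q - 5)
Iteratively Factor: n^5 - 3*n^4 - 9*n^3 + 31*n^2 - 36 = (n - 3)*(n^4 - 9*n^2 + 4*n + 12) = (n - 3)*(n + 3)*(n^3 - 3*n^2 + 4) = (n - 3)*(n - 2)*(n + 3)*(n^2 - n - 2) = (n - 3)*(n - 2)*(n + 1)*(n + 3)*(n - 2)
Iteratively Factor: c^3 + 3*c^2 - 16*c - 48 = (c + 3)*(c^2 - 16) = (c - 4)*(c + 3)*(c + 4)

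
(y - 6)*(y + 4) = y^2 - 2*y - 24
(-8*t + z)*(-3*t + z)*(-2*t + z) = -48*t^3 + 46*t^2*z - 13*t*z^2 + z^3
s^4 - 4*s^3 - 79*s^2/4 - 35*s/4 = s*(s - 7)*(s + 1/2)*(s + 5/2)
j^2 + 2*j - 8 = (j - 2)*(j + 4)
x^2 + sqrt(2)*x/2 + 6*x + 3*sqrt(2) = (x + 6)*(x + sqrt(2)/2)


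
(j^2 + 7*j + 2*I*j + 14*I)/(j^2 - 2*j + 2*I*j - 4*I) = (j + 7)/(j - 2)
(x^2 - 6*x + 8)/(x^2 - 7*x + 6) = (x^2 - 6*x + 8)/(x^2 - 7*x + 6)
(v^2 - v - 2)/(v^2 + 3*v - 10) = (v + 1)/(v + 5)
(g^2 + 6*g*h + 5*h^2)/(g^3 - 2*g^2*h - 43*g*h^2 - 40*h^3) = 1/(g - 8*h)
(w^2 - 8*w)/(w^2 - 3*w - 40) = w/(w + 5)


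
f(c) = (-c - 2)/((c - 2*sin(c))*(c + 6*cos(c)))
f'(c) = (-c - 2)*(6*sin(c) - 1)/((c - 2*sin(c))*(c + 6*cos(c))^2) + (-c - 2)*(2*cos(c) - 1)/((c - 2*sin(c))^2*(c + 6*cos(c))) - 1/((c - 2*sin(c))*(c + 6*cos(c)))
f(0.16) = 2.24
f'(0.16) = -12.73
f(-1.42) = 2.01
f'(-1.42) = 27.76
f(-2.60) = 0.05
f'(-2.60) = 0.03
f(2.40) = 2.07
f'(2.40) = -7.54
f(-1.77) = 0.41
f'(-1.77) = -0.27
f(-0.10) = -3.25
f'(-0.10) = -33.08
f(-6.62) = 0.81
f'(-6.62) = 2.23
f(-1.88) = 1.29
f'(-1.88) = -69.27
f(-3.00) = 0.04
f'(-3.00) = 0.01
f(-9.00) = 0.06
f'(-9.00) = 0.03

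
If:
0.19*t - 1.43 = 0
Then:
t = 7.53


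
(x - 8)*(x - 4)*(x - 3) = x^3 - 15*x^2 + 68*x - 96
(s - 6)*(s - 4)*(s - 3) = s^3 - 13*s^2 + 54*s - 72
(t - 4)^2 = t^2 - 8*t + 16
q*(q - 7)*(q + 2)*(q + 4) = q^4 - q^3 - 34*q^2 - 56*q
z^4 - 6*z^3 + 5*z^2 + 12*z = z*(z - 4)*(z - 3)*(z + 1)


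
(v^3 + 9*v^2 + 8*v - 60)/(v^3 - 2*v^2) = 1 + 11/v + 30/v^2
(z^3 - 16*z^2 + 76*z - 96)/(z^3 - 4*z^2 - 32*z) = (z^2 - 8*z + 12)/(z*(z + 4))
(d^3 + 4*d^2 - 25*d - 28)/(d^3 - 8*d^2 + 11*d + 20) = (d + 7)/(d - 5)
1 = 1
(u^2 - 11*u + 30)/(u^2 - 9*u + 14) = (u^2 - 11*u + 30)/(u^2 - 9*u + 14)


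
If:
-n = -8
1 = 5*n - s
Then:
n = 8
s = 39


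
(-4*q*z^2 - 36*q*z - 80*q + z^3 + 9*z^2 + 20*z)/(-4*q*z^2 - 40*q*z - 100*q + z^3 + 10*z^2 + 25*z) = (z + 4)/(z + 5)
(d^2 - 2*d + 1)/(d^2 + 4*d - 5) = (d - 1)/(d + 5)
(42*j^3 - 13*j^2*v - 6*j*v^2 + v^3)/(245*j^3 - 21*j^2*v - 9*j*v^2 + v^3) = (-6*j^2 + j*v + v^2)/(-35*j^2 - 2*j*v + v^2)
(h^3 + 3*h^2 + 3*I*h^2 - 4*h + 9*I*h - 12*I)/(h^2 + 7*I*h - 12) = (h^2 + 3*h - 4)/(h + 4*I)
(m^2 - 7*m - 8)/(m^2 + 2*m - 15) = (m^2 - 7*m - 8)/(m^2 + 2*m - 15)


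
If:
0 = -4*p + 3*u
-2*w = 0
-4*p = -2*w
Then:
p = 0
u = 0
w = 0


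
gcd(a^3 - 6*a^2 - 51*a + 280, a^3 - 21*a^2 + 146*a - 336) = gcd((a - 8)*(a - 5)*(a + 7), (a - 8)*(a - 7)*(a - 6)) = a - 8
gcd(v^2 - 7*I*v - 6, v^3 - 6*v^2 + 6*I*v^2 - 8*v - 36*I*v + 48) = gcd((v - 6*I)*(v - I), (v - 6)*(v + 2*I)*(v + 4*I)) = 1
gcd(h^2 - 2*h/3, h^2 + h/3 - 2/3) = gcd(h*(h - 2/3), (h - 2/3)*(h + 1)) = h - 2/3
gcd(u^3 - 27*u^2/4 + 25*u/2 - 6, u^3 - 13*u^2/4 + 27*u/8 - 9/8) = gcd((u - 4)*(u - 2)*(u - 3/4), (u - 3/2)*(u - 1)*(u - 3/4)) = u - 3/4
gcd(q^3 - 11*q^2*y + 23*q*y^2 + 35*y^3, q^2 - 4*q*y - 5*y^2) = -q^2 + 4*q*y + 5*y^2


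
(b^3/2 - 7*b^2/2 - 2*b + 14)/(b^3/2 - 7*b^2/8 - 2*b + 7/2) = 4*(b - 7)/(4*b - 7)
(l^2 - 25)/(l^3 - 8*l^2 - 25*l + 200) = 1/(l - 8)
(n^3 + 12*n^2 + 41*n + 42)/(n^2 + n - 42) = (n^2 + 5*n + 6)/(n - 6)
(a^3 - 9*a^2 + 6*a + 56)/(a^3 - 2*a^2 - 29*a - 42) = (a - 4)/(a + 3)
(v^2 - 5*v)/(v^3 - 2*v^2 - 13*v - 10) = v/(v^2 + 3*v + 2)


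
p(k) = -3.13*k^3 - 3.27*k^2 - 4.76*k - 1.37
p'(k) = -9.39*k^2 - 6.54*k - 4.76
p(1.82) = -39.73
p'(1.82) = -47.77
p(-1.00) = 3.25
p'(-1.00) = -7.61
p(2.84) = -112.96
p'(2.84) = -99.07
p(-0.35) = 0.03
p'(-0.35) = -3.62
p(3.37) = -174.34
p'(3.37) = -133.44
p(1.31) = -20.25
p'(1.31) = -29.44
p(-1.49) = 8.82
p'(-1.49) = -15.86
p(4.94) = -482.02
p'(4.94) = -266.22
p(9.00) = -2590.85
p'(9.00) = -824.21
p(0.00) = -1.37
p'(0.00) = -4.76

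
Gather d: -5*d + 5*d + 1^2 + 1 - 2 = 0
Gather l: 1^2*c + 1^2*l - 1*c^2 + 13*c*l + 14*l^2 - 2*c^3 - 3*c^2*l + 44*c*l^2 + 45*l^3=-2*c^3 - c^2 + c + 45*l^3 + l^2*(44*c + 14) + l*(-3*c^2 + 13*c + 1)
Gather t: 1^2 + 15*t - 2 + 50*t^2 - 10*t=50*t^2 + 5*t - 1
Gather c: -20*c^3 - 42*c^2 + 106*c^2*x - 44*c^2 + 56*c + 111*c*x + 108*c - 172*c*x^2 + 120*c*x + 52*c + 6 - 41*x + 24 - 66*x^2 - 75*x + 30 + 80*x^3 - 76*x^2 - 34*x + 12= -20*c^3 + c^2*(106*x - 86) + c*(-172*x^2 + 231*x + 216) + 80*x^3 - 142*x^2 - 150*x + 72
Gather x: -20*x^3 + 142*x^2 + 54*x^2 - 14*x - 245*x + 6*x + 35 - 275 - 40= -20*x^3 + 196*x^2 - 253*x - 280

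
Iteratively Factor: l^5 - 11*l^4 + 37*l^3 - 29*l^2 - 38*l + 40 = (l - 4)*(l^4 - 7*l^3 + 9*l^2 + 7*l - 10) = (l - 4)*(l + 1)*(l^3 - 8*l^2 + 17*l - 10) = (l - 5)*(l - 4)*(l + 1)*(l^2 - 3*l + 2) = (l - 5)*(l - 4)*(l - 1)*(l + 1)*(l - 2)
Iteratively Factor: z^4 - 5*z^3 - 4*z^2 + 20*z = (z + 2)*(z^3 - 7*z^2 + 10*z) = (z - 2)*(z + 2)*(z^2 - 5*z) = z*(z - 2)*(z + 2)*(z - 5)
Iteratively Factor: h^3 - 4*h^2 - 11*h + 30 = (h - 5)*(h^2 + h - 6) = (h - 5)*(h - 2)*(h + 3)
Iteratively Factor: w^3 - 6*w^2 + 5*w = (w - 5)*(w^2 - w) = (w - 5)*(w - 1)*(w)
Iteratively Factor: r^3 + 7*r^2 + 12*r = (r + 4)*(r^2 + 3*r) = r*(r + 4)*(r + 3)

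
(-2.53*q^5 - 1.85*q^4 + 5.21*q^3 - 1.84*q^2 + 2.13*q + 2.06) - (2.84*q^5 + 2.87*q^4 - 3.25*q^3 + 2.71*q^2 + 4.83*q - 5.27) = -5.37*q^5 - 4.72*q^4 + 8.46*q^3 - 4.55*q^2 - 2.7*q + 7.33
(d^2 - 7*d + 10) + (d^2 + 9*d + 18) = 2*d^2 + 2*d + 28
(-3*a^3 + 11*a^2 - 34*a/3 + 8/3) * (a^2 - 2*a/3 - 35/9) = -3*a^5 + 13*a^4 - 7*a^3 - 293*a^2/9 + 1142*a/27 - 280/27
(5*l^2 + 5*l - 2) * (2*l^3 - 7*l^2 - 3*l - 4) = 10*l^5 - 25*l^4 - 54*l^3 - 21*l^2 - 14*l + 8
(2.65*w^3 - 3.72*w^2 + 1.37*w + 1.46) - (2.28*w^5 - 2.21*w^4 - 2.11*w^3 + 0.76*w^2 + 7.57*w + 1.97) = -2.28*w^5 + 2.21*w^4 + 4.76*w^3 - 4.48*w^2 - 6.2*w - 0.51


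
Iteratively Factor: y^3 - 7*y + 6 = (y - 1)*(y^2 + y - 6) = (y - 1)*(y + 3)*(y - 2)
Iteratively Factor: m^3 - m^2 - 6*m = (m - 3)*(m^2 + 2*m) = (m - 3)*(m + 2)*(m)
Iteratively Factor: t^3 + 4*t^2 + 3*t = (t)*(t^2 + 4*t + 3) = t*(t + 1)*(t + 3)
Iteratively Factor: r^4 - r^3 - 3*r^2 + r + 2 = (r - 1)*(r^3 - 3*r - 2) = (r - 1)*(r + 1)*(r^2 - r - 2) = (r - 2)*(r - 1)*(r + 1)*(r + 1)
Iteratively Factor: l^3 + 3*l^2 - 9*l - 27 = (l - 3)*(l^2 + 6*l + 9) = (l - 3)*(l + 3)*(l + 3)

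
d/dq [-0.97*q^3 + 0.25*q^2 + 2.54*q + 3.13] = -2.91*q^2 + 0.5*q + 2.54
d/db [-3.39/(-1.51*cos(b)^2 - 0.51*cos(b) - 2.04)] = (10.2378*cos(b) + 1.7289)*sin(b)/(1.51*cos(b)^2 + 0.51*cos(b) + 2.04)^2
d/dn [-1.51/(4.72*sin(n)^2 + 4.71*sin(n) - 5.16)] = (14.2544*sin(n) + 7.1121)*cos(n)/(4.72*sin(n)^2 + 4.71*sin(n) - 5.16)^2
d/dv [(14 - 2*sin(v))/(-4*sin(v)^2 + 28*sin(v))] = -cos(v)/(2*sin(v)^2)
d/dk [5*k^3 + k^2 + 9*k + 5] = 15*k^2 + 2*k + 9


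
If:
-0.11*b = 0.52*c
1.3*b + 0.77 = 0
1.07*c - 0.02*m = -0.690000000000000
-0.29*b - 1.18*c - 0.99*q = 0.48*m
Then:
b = -0.59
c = 0.13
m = 41.20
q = -19.95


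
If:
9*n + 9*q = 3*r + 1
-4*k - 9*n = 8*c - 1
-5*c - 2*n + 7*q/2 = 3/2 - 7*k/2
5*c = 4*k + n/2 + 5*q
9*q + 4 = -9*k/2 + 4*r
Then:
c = -30613/6246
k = 8320/3123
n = 10255/3123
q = -22988/3123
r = -4360/347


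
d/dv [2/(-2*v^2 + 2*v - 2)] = (2*v - 1)/(v^2 - v + 1)^2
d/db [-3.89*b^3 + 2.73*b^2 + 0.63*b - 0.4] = -11.67*b^2 + 5.46*b + 0.63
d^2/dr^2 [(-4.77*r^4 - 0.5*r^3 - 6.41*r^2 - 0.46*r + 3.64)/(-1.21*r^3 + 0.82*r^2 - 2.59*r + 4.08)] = (-3.72074800000013*r^6 + 75.1472760000001*r^5 + 130.13754*r^4 - 277.349508*r^3 + 736.588104*r^2 - 20.730576*r + 198.649672)/(1.771561*r^9 - 3.601686*r^8 + 13.816869*r^7 - 33.89074*r^6 + 53.864007*r^5 - 101.449974*r^4 + 129.791035*r^3 - 123.057288*r^2 + 129.342528*r - 67.917312)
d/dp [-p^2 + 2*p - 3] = 2 - 2*p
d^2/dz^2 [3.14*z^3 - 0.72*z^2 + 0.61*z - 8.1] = 18.84*z - 1.44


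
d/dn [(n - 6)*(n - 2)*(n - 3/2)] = 3*n^2 - 19*n + 24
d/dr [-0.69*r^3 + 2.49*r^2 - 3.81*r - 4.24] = -2.07*r^2 + 4.98*r - 3.81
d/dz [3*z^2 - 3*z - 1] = 6*z - 3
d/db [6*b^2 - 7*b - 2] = 12*b - 7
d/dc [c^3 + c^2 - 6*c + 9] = 3*c^2 + 2*c - 6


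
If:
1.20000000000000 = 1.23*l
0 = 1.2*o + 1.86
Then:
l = 0.98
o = -1.55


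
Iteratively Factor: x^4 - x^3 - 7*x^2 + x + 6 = (x + 1)*(x^3 - 2*x^2 - 5*x + 6) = (x + 1)*(x + 2)*(x^2 - 4*x + 3) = (x - 3)*(x + 1)*(x + 2)*(x - 1)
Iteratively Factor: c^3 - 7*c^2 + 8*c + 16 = (c + 1)*(c^2 - 8*c + 16) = (c - 4)*(c + 1)*(c - 4)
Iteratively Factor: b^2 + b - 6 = (b + 3)*(b - 2)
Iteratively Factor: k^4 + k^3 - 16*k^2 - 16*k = (k + 4)*(k^3 - 3*k^2 - 4*k) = (k - 4)*(k + 4)*(k^2 + k) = (k - 4)*(k + 1)*(k + 4)*(k)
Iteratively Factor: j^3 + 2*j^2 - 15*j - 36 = (j + 3)*(j^2 - j - 12) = (j + 3)^2*(j - 4)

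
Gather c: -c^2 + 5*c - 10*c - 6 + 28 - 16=-c^2 - 5*c + 6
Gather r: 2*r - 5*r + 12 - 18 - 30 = -3*r - 36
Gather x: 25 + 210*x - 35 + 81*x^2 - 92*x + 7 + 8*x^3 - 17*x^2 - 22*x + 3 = 8*x^3 + 64*x^2 + 96*x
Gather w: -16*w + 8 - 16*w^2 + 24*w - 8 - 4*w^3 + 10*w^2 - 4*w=-4*w^3 - 6*w^2 + 4*w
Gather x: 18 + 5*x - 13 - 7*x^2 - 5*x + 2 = 7 - 7*x^2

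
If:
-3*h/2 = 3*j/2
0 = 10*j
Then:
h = 0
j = 0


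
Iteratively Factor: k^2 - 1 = (k - 1)*(k + 1)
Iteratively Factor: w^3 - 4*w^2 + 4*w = (w - 2)*(w^2 - 2*w) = (w - 2)^2*(w)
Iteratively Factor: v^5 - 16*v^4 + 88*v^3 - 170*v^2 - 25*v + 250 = (v - 5)*(v^4 - 11*v^3 + 33*v^2 - 5*v - 50) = (v - 5)^2*(v^3 - 6*v^2 + 3*v + 10) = (v - 5)^2*(v + 1)*(v^2 - 7*v + 10) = (v - 5)^2*(v - 2)*(v + 1)*(v - 5)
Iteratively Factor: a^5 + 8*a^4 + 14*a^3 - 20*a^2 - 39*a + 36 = (a + 3)*(a^4 + 5*a^3 - a^2 - 17*a + 12) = (a + 3)^2*(a^3 + 2*a^2 - 7*a + 4) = (a - 1)*(a + 3)^2*(a^2 + 3*a - 4) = (a - 1)*(a + 3)^2*(a + 4)*(a - 1)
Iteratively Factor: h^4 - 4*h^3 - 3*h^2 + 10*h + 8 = (h - 4)*(h^3 - 3*h - 2) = (h - 4)*(h + 1)*(h^2 - h - 2) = (h - 4)*(h + 1)^2*(h - 2)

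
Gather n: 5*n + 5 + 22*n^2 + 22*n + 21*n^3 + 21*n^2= 21*n^3 + 43*n^2 + 27*n + 5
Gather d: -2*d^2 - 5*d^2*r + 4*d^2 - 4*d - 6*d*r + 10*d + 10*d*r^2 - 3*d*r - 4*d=d^2*(2 - 5*r) + d*(10*r^2 - 9*r + 2)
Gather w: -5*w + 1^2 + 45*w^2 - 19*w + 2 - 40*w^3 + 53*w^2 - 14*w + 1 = -40*w^3 + 98*w^2 - 38*w + 4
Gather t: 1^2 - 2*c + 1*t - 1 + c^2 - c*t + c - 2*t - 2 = c^2 - c + t*(-c - 1) - 2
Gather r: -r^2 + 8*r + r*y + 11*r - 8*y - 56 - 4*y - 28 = -r^2 + r*(y + 19) - 12*y - 84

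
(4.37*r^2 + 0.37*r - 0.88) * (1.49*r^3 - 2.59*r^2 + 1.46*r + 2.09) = 6.5113*r^5 - 10.767*r^4 + 4.1107*r^3 + 11.9527*r^2 - 0.5115*r - 1.8392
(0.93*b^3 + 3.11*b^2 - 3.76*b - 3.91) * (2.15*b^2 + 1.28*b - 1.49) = 1.9995*b^5 + 7.8769*b^4 - 5.4889*b^3 - 17.8532*b^2 + 0.597599999999999*b + 5.8259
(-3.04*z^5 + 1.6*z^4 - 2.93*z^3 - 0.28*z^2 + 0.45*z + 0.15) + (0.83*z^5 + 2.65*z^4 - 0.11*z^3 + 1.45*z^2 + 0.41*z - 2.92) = -2.21*z^5 + 4.25*z^4 - 3.04*z^3 + 1.17*z^2 + 0.86*z - 2.77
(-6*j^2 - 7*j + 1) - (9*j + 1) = -6*j^2 - 16*j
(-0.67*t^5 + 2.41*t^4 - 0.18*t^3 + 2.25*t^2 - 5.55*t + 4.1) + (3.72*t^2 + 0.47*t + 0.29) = -0.67*t^5 + 2.41*t^4 - 0.18*t^3 + 5.97*t^2 - 5.08*t + 4.39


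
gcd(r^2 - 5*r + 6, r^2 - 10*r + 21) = r - 3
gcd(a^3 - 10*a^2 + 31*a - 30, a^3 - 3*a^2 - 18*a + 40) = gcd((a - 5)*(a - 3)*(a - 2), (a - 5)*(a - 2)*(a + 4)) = a^2 - 7*a + 10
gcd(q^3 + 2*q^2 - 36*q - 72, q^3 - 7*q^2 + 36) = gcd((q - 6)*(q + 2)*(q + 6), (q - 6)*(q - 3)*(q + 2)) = q^2 - 4*q - 12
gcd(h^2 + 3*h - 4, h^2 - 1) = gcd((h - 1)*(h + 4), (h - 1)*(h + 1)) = h - 1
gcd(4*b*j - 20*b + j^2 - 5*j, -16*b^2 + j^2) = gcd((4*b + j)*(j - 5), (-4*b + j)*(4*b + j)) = 4*b + j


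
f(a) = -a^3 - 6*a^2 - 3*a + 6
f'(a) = -3*a^2 - 12*a - 3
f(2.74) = -67.84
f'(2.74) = -58.40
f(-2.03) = -4.27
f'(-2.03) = 9.00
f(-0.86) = 4.78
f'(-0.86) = 5.10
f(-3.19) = -13.02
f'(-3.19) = 4.75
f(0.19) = 5.21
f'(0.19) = -5.39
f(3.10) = -90.75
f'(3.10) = -69.03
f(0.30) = 4.53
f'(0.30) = -6.87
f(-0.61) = 5.82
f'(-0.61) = 3.20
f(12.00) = -2622.00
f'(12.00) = -579.00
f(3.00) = -84.00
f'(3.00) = -66.00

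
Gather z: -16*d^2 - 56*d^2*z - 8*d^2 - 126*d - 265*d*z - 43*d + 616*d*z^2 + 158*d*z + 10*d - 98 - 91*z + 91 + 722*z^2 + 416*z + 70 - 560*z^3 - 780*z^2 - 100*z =-24*d^2 - 159*d - 560*z^3 + z^2*(616*d - 58) + z*(-56*d^2 - 107*d + 225) + 63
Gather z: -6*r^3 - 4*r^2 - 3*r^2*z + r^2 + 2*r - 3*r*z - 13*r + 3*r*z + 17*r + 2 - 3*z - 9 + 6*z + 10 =-6*r^3 - 3*r^2 + 6*r + z*(3 - 3*r^2) + 3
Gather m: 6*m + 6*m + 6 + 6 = 12*m + 12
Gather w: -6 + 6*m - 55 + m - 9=7*m - 70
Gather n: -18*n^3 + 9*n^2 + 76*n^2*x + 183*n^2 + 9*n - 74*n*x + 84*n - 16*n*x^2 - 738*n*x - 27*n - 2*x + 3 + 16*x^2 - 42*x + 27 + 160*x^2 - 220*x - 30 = -18*n^3 + n^2*(76*x + 192) + n*(-16*x^2 - 812*x + 66) + 176*x^2 - 264*x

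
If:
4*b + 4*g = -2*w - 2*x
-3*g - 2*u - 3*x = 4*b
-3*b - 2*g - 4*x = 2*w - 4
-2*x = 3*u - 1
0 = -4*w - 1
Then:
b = -23/17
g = 37/68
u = -31/34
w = -1/4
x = 127/68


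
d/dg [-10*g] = -10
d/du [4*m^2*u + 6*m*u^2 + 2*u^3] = 4*m^2 + 12*m*u + 6*u^2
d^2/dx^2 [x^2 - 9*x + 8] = 2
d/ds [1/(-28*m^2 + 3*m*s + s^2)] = (-3*m - 2*s)/(-28*m^2 + 3*m*s + s^2)^2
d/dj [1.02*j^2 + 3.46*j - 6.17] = 2.04*j + 3.46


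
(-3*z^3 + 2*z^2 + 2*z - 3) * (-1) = 3*z^3 - 2*z^2 - 2*z + 3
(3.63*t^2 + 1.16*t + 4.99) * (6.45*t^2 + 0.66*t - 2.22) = 23.4135*t^4 + 9.8778*t^3 + 24.8925*t^2 + 0.7182*t - 11.0778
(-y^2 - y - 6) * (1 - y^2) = y^4 + y^3 + 5*y^2 - y - 6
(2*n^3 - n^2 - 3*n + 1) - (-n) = 2*n^3 - n^2 - 2*n + 1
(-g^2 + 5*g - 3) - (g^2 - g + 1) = -2*g^2 + 6*g - 4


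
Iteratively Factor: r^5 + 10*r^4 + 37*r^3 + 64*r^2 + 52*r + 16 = (r + 1)*(r^4 + 9*r^3 + 28*r^2 + 36*r + 16) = (r + 1)*(r + 2)*(r^3 + 7*r^2 + 14*r + 8) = (r + 1)^2*(r + 2)*(r^2 + 6*r + 8) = (r + 1)^2*(r + 2)*(r + 4)*(r + 2)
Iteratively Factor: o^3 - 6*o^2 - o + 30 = (o - 3)*(o^2 - 3*o - 10) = (o - 3)*(o + 2)*(o - 5)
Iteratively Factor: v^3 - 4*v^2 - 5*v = (v - 5)*(v^2 + v) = v*(v - 5)*(v + 1)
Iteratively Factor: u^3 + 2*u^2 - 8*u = (u - 2)*(u^2 + 4*u) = u*(u - 2)*(u + 4)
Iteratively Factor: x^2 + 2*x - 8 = (x - 2)*(x + 4)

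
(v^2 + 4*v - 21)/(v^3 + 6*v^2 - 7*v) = (v - 3)/(v*(v - 1))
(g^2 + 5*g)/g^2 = (g + 5)/g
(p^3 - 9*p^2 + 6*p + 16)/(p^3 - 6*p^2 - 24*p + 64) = (p + 1)/(p + 4)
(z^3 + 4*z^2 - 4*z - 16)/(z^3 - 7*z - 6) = (z^2 + 2*z - 8)/(z^2 - 2*z - 3)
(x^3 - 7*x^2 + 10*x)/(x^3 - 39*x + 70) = x/(x + 7)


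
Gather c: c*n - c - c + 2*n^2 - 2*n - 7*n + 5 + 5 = c*(n - 2) + 2*n^2 - 9*n + 10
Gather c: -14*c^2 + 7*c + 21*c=-14*c^2 + 28*c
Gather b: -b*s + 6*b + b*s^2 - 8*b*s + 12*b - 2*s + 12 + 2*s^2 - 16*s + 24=b*(s^2 - 9*s + 18) + 2*s^2 - 18*s + 36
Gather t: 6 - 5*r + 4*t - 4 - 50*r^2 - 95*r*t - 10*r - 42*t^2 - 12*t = -50*r^2 - 15*r - 42*t^2 + t*(-95*r - 8) + 2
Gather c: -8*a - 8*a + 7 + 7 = 14 - 16*a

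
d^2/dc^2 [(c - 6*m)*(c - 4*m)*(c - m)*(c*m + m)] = 2*m*(6*c^2 - 33*c*m + 3*c + 34*m^2 - 11*m)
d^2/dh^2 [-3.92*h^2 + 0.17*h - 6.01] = -7.84000000000000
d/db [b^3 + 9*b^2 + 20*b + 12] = 3*b^2 + 18*b + 20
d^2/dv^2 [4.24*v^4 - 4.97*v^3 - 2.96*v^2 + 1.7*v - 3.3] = 50.88*v^2 - 29.82*v - 5.92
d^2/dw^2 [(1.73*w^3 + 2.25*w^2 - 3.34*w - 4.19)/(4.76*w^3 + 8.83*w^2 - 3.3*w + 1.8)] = (-43.4673680000001*w^6 - 291.009264*w^5 - 1947.33504*w^4 - 3599.586864*w^3 - 1498.059786*w^2 + 1300.10094*w + 16.83432)/(107.850176*w^9 + 600.199824*w^8 + 889.085652*w^7 - 21.393413*w^6 - 162.45027*w^5 + 539.86176*w^4 - 304.371*w^3 + 144.6336*w^2 - 32.076*w + 5.832)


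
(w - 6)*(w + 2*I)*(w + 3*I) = w^3 - 6*w^2 + 5*I*w^2 - 6*w - 30*I*w + 36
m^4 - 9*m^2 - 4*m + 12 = (m - 3)*(m - 1)*(m + 2)^2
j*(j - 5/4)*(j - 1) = j^3 - 9*j^2/4 + 5*j/4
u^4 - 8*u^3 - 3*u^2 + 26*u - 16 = (u - 8)*(u - 1)^2*(u + 2)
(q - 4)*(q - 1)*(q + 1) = q^3 - 4*q^2 - q + 4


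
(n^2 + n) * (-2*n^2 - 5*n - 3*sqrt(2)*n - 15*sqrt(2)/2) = -2*n^4 - 7*n^3 - 3*sqrt(2)*n^3 - 21*sqrt(2)*n^2/2 - 5*n^2 - 15*sqrt(2)*n/2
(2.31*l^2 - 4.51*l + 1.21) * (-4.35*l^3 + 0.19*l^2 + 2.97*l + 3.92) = -10.0485*l^5 + 20.0574*l^4 + 0.740300000000001*l^3 - 4.1096*l^2 - 14.0855*l + 4.7432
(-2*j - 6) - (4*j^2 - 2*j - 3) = -4*j^2 - 3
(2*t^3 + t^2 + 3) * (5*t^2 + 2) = 10*t^5 + 5*t^4 + 4*t^3 + 17*t^2 + 6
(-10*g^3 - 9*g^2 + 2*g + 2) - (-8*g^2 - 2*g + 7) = -10*g^3 - g^2 + 4*g - 5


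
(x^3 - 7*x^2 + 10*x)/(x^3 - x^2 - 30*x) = (-x^2 + 7*x - 10)/(-x^2 + x + 30)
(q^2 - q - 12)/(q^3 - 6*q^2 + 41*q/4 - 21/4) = 4*(q^2 - q - 12)/(4*q^3 - 24*q^2 + 41*q - 21)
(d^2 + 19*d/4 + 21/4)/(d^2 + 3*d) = (d + 7/4)/d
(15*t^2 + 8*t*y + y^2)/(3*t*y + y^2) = (5*t + y)/y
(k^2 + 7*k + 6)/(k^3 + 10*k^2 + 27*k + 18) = 1/(k + 3)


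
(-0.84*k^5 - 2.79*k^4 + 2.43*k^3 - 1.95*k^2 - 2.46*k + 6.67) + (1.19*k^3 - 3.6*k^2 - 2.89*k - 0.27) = -0.84*k^5 - 2.79*k^4 + 3.62*k^3 - 5.55*k^2 - 5.35*k + 6.4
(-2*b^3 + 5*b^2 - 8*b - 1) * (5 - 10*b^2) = 20*b^5 - 50*b^4 + 70*b^3 + 35*b^2 - 40*b - 5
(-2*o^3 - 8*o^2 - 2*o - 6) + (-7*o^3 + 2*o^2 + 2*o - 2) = -9*o^3 - 6*o^2 - 8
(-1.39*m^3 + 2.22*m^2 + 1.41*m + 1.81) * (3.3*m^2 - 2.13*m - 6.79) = -4.587*m^5 + 10.2867*m^4 + 9.3625*m^3 - 12.1041*m^2 - 13.4292*m - 12.2899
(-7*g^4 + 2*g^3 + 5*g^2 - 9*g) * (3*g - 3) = -21*g^5 + 27*g^4 + 9*g^3 - 42*g^2 + 27*g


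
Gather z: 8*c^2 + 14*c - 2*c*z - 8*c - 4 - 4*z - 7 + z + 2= 8*c^2 + 6*c + z*(-2*c - 3) - 9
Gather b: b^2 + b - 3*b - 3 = b^2 - 2*b - 3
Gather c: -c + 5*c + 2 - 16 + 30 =4*c + 16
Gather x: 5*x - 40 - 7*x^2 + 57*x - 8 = -7*x^2 + 62*x - 48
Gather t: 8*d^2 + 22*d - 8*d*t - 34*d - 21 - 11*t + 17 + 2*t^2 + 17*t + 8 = 8*d^2 - 12*d + 2*t^2 + t*(6 - 8*d) + 4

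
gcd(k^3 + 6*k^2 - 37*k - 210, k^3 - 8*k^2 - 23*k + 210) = k^2 - k - 30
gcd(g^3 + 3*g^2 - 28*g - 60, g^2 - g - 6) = g + 2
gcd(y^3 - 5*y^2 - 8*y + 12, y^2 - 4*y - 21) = 1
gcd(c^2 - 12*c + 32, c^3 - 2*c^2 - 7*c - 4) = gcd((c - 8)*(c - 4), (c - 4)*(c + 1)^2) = c - 4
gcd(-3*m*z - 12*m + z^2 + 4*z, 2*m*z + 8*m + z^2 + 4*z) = z + 4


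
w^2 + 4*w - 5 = (w - 1)*(w + 5)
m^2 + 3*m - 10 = (m - 2)*(m + 5)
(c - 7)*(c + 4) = c^2 - 3*c - 28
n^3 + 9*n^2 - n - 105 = (n - 3)*(n + 5)*(n + 7)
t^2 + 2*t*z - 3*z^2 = (t - z)*(t + 3*z)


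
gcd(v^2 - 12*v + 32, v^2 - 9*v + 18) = 1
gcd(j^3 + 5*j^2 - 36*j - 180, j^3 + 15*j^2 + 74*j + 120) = j^2 + 11*j + 30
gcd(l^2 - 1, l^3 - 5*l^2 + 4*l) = l - 1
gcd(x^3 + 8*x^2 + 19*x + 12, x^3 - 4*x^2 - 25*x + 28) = x + 4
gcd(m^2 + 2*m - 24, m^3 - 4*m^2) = m - 4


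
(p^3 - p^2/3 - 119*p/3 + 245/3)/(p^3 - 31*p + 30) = (3*p^2 + 14*p - 49)/(3*(p^2 + 5*p - 6))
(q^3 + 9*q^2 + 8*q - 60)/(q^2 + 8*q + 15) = (q^2 + 4*q - 12)/(q + 3)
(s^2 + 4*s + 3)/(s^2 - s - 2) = (s + 3)/(s - 2)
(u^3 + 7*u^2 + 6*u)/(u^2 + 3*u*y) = (u^2 + 7*u + 6)/(u + 3*y)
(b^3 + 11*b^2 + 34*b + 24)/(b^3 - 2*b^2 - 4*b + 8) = (b^3 + 11*b^2 + 34*b + 24)/(b^3 - 2*b^2 - 4*b + 8)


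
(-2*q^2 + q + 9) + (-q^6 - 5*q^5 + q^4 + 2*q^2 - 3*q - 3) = -q^6 - 5*q^5 + q^4 - 2*q + 6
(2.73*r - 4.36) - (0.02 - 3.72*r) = 6.45*r - 4.38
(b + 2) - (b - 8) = 10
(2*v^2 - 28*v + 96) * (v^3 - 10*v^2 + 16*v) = 2*v^5 - 48*v^4 + 408*v^3 - 1408*v^2 + 1536*v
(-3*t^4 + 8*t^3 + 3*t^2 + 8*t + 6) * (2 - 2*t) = 6*t^5 - 22*t^4 + 10*t^3 - 10*t^2 + 4*t + 12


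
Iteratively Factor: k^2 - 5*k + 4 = (k - 4)*(k - 1)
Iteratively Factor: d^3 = (d)*(d^2) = d^2*(d)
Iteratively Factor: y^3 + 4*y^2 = (y)*(y^2 + 4*y) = y^2*(y + 4)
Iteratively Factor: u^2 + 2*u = (u)*(u + 2)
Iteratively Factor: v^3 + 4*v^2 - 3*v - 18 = (v + 3)*(v^2 + v - 6) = (v - 2)*(v + 3)*(v + 3)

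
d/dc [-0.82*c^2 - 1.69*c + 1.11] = -1.64*c - 1.69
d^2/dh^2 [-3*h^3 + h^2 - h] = 2 - 18*h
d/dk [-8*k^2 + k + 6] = 1 - 16*k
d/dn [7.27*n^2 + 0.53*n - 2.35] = 14.54*n + 0.53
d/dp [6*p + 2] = 6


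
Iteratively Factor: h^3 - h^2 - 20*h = (h)*(h^2 - h - 20) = h*(h + 4)*(h - 5)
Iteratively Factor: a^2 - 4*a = (a - 4)*(a)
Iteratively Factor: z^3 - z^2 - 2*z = (z + 1)*(z^2 - 2*z) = (z - 2)*(z + 1)*(z)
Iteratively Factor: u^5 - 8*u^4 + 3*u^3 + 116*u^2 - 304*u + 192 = (u - 3)*(u^4 - 5*u^3 - 12*u^2 + 80*u - 64) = (u - 4)*(u - 3)*(u^3 - u^2 - 16*u + 16) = (u - 4)^2*(u - 3)*(u^2 + 3*u - 4) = (u - 4)^2*(u - 3)*(u + 4)*(u - 1)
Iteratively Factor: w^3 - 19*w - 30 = (w + 3)*(w^2 - 3*w - 10) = (w - 5)*(w + 3)*(w + 2)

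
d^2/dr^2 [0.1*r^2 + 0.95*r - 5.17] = 0.200000000000000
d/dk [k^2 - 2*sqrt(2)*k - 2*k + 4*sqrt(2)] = 2*k - 2*sqrt(2) - 2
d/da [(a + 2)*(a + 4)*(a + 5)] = 3*a^2 + 22*a + 38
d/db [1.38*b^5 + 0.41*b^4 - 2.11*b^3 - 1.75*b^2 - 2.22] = b*(6.9*b^3 + 1.64*b^2 - 6.33*b - 3.5)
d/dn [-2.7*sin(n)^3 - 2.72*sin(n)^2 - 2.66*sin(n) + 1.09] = (-5.44*sin(n) + 4.05*cos(2*n) - 6.71)*cos(n)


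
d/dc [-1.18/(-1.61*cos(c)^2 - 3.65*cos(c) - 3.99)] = (3.7996*cos(c) + 4.307)*sin(c)/(1.61*cos(c)^2 + 3.65*cos(c) + 3.99)^2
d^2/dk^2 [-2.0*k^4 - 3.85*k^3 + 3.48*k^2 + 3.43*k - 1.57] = -24.0*k^2 - 23.1*k + 6.96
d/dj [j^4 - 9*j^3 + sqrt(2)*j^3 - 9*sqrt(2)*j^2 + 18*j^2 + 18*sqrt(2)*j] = 4*j^3 - 27*j^2 + 3*sqrt(2)*j^2 - 18*sqrt(2)*j + 36*j + 18*sqrt(2)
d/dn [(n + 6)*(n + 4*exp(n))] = n + (n + 6)*(4*exp(n) + 1) + 4*exp(n)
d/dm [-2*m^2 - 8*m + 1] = -4*m - 8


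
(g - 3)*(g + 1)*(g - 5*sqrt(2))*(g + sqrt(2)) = g^4 - 4*sqrt(2)*g^3 - 2*g^3 - 13*g^2 + 8*sqrt(2)*g^2 + 12*sqrt(2)*g + 20*g + 30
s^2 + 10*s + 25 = (s + 5)^2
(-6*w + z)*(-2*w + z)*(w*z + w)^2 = 12*w^4*z^2 + 24*w^4*z + 12*w^4 - 8*w^3*z^3 - 16*w^3*z^2 - 8*w^3*z + w^2*z^4 + 2*w^2*z^3 + w^2*z^2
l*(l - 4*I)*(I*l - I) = I*l^3 + 4*l^2 - I*l^2 - 4*l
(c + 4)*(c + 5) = c^2 + 9*c + 20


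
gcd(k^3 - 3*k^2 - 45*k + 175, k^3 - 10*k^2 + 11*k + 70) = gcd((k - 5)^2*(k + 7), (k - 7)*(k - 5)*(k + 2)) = k - 5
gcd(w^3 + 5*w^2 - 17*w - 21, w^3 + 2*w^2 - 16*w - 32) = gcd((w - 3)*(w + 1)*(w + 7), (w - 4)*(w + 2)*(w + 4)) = 1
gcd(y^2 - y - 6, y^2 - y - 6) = y^2 - y - 6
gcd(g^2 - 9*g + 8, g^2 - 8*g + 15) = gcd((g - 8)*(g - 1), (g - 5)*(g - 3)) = 1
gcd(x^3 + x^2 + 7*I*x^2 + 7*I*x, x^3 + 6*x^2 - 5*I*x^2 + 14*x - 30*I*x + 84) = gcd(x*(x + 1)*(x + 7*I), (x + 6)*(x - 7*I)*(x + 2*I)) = 1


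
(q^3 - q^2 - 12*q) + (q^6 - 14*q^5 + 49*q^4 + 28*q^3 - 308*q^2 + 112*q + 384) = q^6 - 14*q^5 + 49*q^4 + 29*q^3 - 309*q^2 + 100*q + 384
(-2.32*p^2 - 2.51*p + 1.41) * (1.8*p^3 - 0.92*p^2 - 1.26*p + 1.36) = -4.176*p^5 - 2.3836*p^4 + 7.7704*p^3 - 1.2898*p^2 - 5.1902*p + 1.9176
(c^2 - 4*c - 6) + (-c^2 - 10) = -4*c - 16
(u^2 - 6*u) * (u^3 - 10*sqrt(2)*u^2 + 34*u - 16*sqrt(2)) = u^5 - 10*sqrt(2)*u^4 - 6*u^4 + 34*u^3 + 60*sqrt(2)*u^3 - 204*u^2 - 16*sqrt(2)*u^2 + 96*sqrt(2)*u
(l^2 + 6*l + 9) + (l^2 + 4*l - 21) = 2*l^2 + 10*l - 12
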